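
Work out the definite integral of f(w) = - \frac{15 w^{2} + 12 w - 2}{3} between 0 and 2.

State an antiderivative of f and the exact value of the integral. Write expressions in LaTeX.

Check any antiderivative F(w) by computing F'(w) and comparing it with f(w).
F(w) = \frac{w \left(- 5 w^{2} - 6 w + 2\right)}{3} is an antiderivative of f.
Check: d/dw[\frac{w \left(- 5 w^{2} - 6 w + 2\right)}{3}] = - 5 w^{2} - 4 w + \frac{2}{3}, which equals f(w).
F(2) = -20; F(0) = 0.
Integral = F(2) - F(0) = -20.

Antiderivative: F(w) = \frac{w \left(- 5 w^{2} - 6 w + 2\right)}{3}; value = -20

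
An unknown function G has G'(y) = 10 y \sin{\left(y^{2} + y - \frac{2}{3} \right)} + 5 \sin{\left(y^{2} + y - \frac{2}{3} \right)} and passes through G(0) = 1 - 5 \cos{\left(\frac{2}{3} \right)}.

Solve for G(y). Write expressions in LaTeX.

The substitution u = y^{2} + y - \frac{2}{3} works: G'(y) is exactly (dG/du)*(du/dy) for that inner function.
A general antiderivative is - 5 \cos{\left(y^{2} + y - \frac{2}{3} \right)} + C.
The condition gives C = 1 - 5 \cos{\left(\frac{2}{3} \right)} - (- 5 \cos{\left(\frac{2}{3} \right)}) = 1.
So G(y) = 1 - 5 \cos{\left(y^{2} + y - \frac{2}{3} \right)}.
Check: d/dy[1 - 5 \cos{\left(y^{2} + y - \frac{2}{3} \right)}] = 10 y \sin{\left(y^{2} + y - \frac{2}{3} \right)} + 5 \sin{\left(y^{2} + y - \frac{2}{3} \right)} = G'(y).

G(y) = 1 - 5 \cos{\left(y^{2} + y - \frac{2}{3} \right)}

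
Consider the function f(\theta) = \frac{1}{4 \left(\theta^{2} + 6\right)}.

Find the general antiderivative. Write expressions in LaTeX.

Check any antiderivative F(\theta) by computing F'(\theta) and comparing it with f(\theta).
Check: d/d\theta[\frac{\sqrt{6} \operatorname{atan}{\left(\frac{\sqrt{6} \theta}{6} \right)}}{24}] = \frac{1}{4 \theta^{2} + 24}, which equals f(\theta).

F(\theta) = \frac{\sqrt{6} \operatorname{atan}{\left(\frac{\sqrt{6} \theta}{6} \right)}}{24} + C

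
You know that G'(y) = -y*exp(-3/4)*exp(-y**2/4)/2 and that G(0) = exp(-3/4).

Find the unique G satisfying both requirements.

G(y) = exp(-y**2/4 - 3/4)

The substitution u = -y**2/4 - 3/4 works: G'(y) is exactly (dG/du)*(du/dy) for that inner function.
A general antiderivative is exp(-y**2/4 - 3/4) + C.
The condition gives C = exp(-3/4) - (exp(-3/4)) = 0.
So G(y) = exp(-y**2/4 - 3/4).
Check: d/dy[exp(-y**2/4 - 3/4)] = -y*exp(-3/4)*exp(-y**2/4)/2 = G'(y).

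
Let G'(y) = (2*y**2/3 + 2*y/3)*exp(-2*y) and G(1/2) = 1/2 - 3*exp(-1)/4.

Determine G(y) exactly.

G(y) = (-y**2 - 2*y - 1)*exp(-2*y)/3 + 1/2

G'(y) has the shape u'v + uv' for u = -y**2/3 - 2*y/3 - 1/3 and v = exp(-2*y) — it is the derivative of the product u*v.
A general antiderivative is (-y**2 - 2*y - 1)*exp(-2*y)/3 + C.
The condition gives C = 1/2 - 3*exp(-1)/4 - (-3*exp(-1)/4) = 1/2.
So G(y) = (-y**2 - 2*y - 1)*exp(-2*y)/3 + 1/2.
Check: d/dy[(-y**2 - 2*y - 1)*exp(-2*y)/3 + 1/2] = (2*y**2 + 2*y)*exp(-2*y)/3, which equals G'(y).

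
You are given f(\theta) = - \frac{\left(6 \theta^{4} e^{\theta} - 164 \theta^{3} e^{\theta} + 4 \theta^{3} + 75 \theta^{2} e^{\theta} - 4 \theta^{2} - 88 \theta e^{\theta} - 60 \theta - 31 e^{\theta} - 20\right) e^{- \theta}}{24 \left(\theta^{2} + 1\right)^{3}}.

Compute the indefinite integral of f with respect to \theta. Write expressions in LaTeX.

Since d/d\theta undoes antidifferentiation here, F'(\theta) = f(\theta) is required of F(\theta).
Check: d/d\theta[\frac{\left(\theta - 4\right) \left(3 \theta^{3} e^{\theta} + 18 \theta^{2} e^{\theta} - 4 \theta e^{\theta} + 15 e^{\theta} + 4\right) e^{- \theta}}{24 \left(\theta^{4} + 2 \theta^{2} + 1\right)}] = \frac{- 6 \theta^{4} e^{\theta} + 164 \theta^{3} e^{\theta} - 4 \theta^{3} - 75 \theta^{2} e^{\theta} + 4 \theta^{2} + 88 \theta e^{\theta} + 60 \theta + 31 e^{\theta} + 20}{24 \theta^{6} e^{\theta} + 72 \theta^{4} e^{\theta} + 72 \theta^{2} e^{\theta} + 24 e^{\theta}}, which equals f(\theta).

F(\theta) = \frac{\left(\theta - 4\right) \left(3 \theta^{3} e^{\theta} + 18 \theta^{2} e^{\theta} - 4 \theta e^{\theta} + 15 e^{\theta} + 4\right) e^{- \theta}}{24 \left(\theta^{4} + 2 \theta^{2} + 1\right)} + C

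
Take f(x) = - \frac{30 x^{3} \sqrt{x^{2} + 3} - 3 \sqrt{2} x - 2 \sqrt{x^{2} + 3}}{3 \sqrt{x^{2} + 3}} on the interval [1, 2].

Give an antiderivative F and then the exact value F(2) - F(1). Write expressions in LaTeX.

Any candidate F(x) must reproduce f(x) exactly when differentiated.
F(x) = - \frac{15 x^{4} - 4 x - 6 \sqrt{2} \sqrt{x^{2} + 3}}{6} is an antiderivative of f.
Check: d/dx[- \frac{15 x^{4} - 4 x - 6 \sqrt{2} \sqrt{x^{2} + 3}}{6}] = \frac{- 30 x^{3} \sqrt{x^{2} + 3} + 3 \sqrt{2} x + 2 \sqrt{x^{2} + 3}}{3 \sqrt{x^{2} + 3}}, which equals f(x).
F(2) = - \frac{116}{3} + \sqrt{14}; F(1) = - \frac{11}{6} + 2 \sqrt{2}.
Integral = F(2) - F(1) = - \frac{221}{6} - 2 \sqrt{2} + \sqrt{14}.

Antiderivative: F(x) = - \frac{15 x^{4} - 4 x - 6 \sqrt{2} \sqrt{x^{2} + 3}}{6}; value = - \frac{221}{6} - 2 \sqrt{2} + \sqrt{14}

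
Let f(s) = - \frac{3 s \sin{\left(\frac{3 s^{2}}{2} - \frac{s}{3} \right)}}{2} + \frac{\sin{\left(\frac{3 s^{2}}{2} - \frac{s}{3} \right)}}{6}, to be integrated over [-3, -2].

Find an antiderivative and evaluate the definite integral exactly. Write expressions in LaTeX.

The substitution u = \frac{3 s^{2}}{2} - \frac{s}{3} works: f is exactly (dF/du)*(du/ds) for that inner function.
F(s) = \frac{\cos{\left(\frac{3 s^{2}}{2} - \frac{s}{3} \right)}}{2} is an antiderivative of f.
Check: d/ds[\frac{\cos{\left(\frac{3 s^{2}}{2} - \frac{s}{3} \right)}}{2}] = - \frac{3 s \sin{\left(\frac{3 s^{2}}{2} - \frac{s}{3} \right)}}{2} + \frac{\sin{\left(\frac{3 s^{2}}{2} - \frac{s}{3} \right)}}{6} = f(s).
F(-2) = \frac{\cos{\left(\frac{20}{3} \right)}}{2}; F(-3) = \frac{\cos{\left(\frac{29}{2} \right)}}{2}.
Integral = F(-2) - F(-3) = - \frac{\cos{\left(\frac{29}{2} \right)}}{2} + \frac{\cos{\left(\frac{20}{3} \right)}}{2}.

Antiderivative: F(s) = \frac{\cos{\left(\frac{3 s^{2}}{2} - \frac{s}{3} \right)}}{2}; value = - \frac{\cos{\left(\frac{29}{2} \right)}}{2} + \frac{\cos{\left(\frac{20}{3} \right)}}{2}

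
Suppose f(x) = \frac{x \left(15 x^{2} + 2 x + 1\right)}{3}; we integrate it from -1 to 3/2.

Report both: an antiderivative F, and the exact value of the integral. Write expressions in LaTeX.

Antiderivative: F(x) = \frac{x^{2} \left(45 x^{2} + 8 x + 6\right)}{36}; value = \frac{3605}{576}

Since d/dx undoes antidifferentiation here, F'(x) = f(x) is required of F(x).
F(x) = \frac{x^{2} \left(45 x^{2} + 8 x + 6\right)}{36} is an antiderivative of f.
Check: d/dx[\frac{x^{2} \left(45 x^{2} + 8 x + 6\right)}{36}] = 5 x^{3} + \frac{2 x^{2}}{3} + \frac{x}{3}, which equals f(x).
F(3/2) = \frac{477}{64}; F(-1) = \frac{43}{36}.
Integral = F(3/2) - F(-1) = \frac{3605}{576}.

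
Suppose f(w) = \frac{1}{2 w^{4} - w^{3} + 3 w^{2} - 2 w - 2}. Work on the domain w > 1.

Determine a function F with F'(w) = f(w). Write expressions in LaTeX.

An antiderivative is F(w) = \frac{\log{\left(w - 1 \right)}}{9} - \frac{4 \log{\left(w + \frac{1}{2} \right)}}{27} + \frac{\log{\left(w^{2} + 2 \right)}}{54} - \frac{5 \sqrt{2} \operatorname{atan}{\left(\frac{\sqrt{2} w}{2} \right)}}{54}.

The denominator factors as \left(w - 1\right) \left(2 w + 1\right) \left(w^{2} + 2\right); partial fractions split f into directly integrable pieces: \frac{w - 5}{27 \left(w^{2} + 2\right)} - \frac{8}{27 \left(2 w + 1\right)} + \frac{1}{9 \left(w - 1\right)}.
Check: d/dw[\frac{\log{\left(w - 1 \right)}}{9} - \frac{4 \log{\left(w + \frac{1}{2} \right)}}{27} + \frac{\log{\left(w^{2} + 2 \right)}}{54} - \frac{5 \sqrt{2} \operatorname{atan}{\left(\frac{\sqrt{2} w}{2} \right)}}{54}] = \frac{1}{2 w^{4} - w^{3} + 3 w^{2} - 2 w - 2} = f(w).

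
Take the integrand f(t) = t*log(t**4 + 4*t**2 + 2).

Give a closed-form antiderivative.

An antiderivative is F(t) = t**2*log(t**4 + 4*t**2 + 2)/2 - t**2 - sqrt(2)*log(t**2 - sqrt(2) + 2)/2 + log(t**2 - sqrt(2) + 2) + sqrt(2)*log(t**2 + sqrt(2) + 2)/2 + log(t**2 + sqrt(2) + 2).

A candidate is checked by its d/dt: the result must match f(t).
Check: d/dt[t**2*log(t**4 + 4*t**2 + 2)/2 - t**2 - sqrt(2)*log(t**2 - sqrt(2) + 2)/2 + log(t**2 - sqrt(2) + 2) + sqrt(2)*log(t**2 + sqrt(2) + 2)/2 + log(t**2 + sqrt(2) + 2)] = t*log(t**4 + 4*t**2 + 2) = f(t).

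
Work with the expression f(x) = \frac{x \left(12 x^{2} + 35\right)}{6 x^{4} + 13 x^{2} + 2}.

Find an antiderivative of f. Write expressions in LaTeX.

A candidate is checked by its d/dx: the result must match f(x).
Check: d/dx[- \frac{\log{\left(x^{2} + 2 \right)}}{2} + \frac{3 \log{\left(2 x^{2} + \frac{1}{3} \right)}}{2}] = \frac{12 x^{3} + 35 x}{6 x^{4} + 13 x^{2} + 2}, which equals f(x).

An antiderivative is F(x) = - \frac{\log{\left(x^{2} + 2 \right)}}{2} + \frac{3 \log{\left(2 x^{2} + \frac{1}{3} \right)}}{2}.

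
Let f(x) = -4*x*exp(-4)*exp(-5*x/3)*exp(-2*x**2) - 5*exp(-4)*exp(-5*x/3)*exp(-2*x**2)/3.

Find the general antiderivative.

F(x) = exp(-2*x**2 - 5*x/3 - 4) + C

f matches the chain-rule pattern g'(h)*h' with inner function h(x) = -2*x**2 - 5*x/3 - 4; substituting u = h(x) collapses the integral.
Check: d/dx[exp(-2*x**2 - 5*x/3 - 4)] = (-12*x - 5)*exp(-4)*exp(-5*x/3)*exp(-2*x**2)/3, which equals f(x).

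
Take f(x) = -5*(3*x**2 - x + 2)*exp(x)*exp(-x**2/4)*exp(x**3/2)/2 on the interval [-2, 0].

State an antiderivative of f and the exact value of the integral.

Antiderivative: F(x) = -5*exp(x)*exp(-x**2/4)*exp(x**3/2); value = -5 + 5*exp(-7)

The substitution u = x**3/2 - x**2/4 + x works: f is exactly (dF/du)*(du/dx) for that inner function.
F(x) = -5*exp(x)*exp(-x**2/4)*exp(x**3/2) is an antiderivative of f.
Check: d/dx[-5*exp(x)*exp(-x**2/4)*exp(x**3/2)] = (-15*x**2*exp(x)*exp(x**3/2) + 5*x*exp(x)*exp(x**3/2) - 10*exp(x)*exp(x**3/2))*exp(-x**2/4)/2, which equals f(x).
F(0) = -5; F(-2) = -5*exp(-7).
Integral = F(0) - F(-2) = -5 + 5*exp(-7).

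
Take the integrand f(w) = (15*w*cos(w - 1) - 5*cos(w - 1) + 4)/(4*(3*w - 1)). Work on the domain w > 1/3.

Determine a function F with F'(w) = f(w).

Check any antiderivative F(w) by computing F'(w) and comparing it with f(w).
Check: d/dw[log(3*w - 1)/3 + 5*sin(w - 1)/4] = (15*w*cos(w - 1) - 5*cos(w - 1) + 4)/(12*w - 4), which equals f(w).

An antiderivative is F(w) = log(3*w - 1)/3 + 5*sin(w - 1)/4.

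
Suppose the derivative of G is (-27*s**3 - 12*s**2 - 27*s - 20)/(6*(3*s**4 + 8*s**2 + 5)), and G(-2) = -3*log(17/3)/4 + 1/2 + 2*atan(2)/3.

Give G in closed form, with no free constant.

G(s) = (-9*log(s**2 + 5/3) - 8*atan(s) + 6)/12

A first test for any G(s): its s-derivative must equal the given G'(s).
A general antiderivative is -3*log(s**2 + 5/3)/4 - 2*atan(s)/3 + C.
The condition gives C = -3*log(17/3)/4 + 1/2 + 2*atan(2)/3 - (-3*log(17/3)/4 + 2*atan(2)/3) = 1/2.
So G(s) = (-9*log(s**2 + 5/3) - 8*atan(s) + 6)/12.
Check: d/ds[(-9*log(s**2 + 5/3) - 8*atan(s) + 6)/12] = (-27*s**3 - 12*s**2 - 27*s - 20)/(18*s**4 + 48*s**2 + 30), which equals G'(s).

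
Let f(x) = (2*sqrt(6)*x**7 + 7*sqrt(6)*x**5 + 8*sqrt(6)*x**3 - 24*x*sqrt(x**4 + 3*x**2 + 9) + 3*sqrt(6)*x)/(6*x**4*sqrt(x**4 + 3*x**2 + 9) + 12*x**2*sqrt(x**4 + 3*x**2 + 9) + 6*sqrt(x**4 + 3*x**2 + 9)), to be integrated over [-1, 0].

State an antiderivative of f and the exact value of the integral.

Antiderivative: F(x) = (sqrt(6)*x**2*sqrt(x**4 + 3*x**2 + 9) + sqrt(6)*sqrt(x**4 + 3*x**2 + 9) + 12)/(6*(x**2 + 1)); value = -sqrt(78)/6 + 1 + sqrt(6)/2

Recover f(x) by differentiating a candidate F(x); any mismatch rules it out.
F(x) = (sqrt(6)*x**2*sqrt(x**4 + 3*x**2 + 9) + sqrt(6)*sqrt(x**4 + 3*x**2 + 9) + 12)/(6*(x**2 + 1)) is an antiderivative of f.
Check: d/dx[(sqrt(6)*x**2*sqrt(x**4 + 3*x**2 + 9) + sqrt(6)*sqrt(x**4 + 3*x**2 + 9) + 12)/(6*(x**2 + 1))] = (2*sqrt(6)*x**7 + 7*sqrt(6)*x**5 + 8*sqrt(6)*x**3 - 24*x*sqrt(x**4 + 3*x**2 + 9) + 3*sqrt(6)*x)/(6*x**4*sqrt(x**4 + 3*x**2 + 9) + 12*x**2*sqrt(x**4 + 3*x**2 + 9) + 6*sqrt(x**4 + 3*x**2 + 9)) = f(x).
F(0) = sqrt(6)/2 + 2; F(-1) = 1 + sqrt(78)/6.
Integral = F(0) - F(-1) = -sqrt(78)/6 + 1 + sqrt(6)/2.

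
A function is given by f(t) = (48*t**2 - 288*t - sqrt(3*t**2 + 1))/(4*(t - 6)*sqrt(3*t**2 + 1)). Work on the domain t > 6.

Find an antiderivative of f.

For F(t) to be correct the identity F'(t) - f(t) = 0 must hold.
Check: d/dt[4*sqrt(3*t**2 + 1) - log(t - 6)/4] = (48*t**2 - 288*t - sqrt(3*t**2 + 1))/(4*t*sqrt(3*t**2 + 1) - 24*sqrt(3*t**2 + 1)), which equals f(t).

An antiderivative is F(t) = 4*sqrt(3*t**2 + 1) - log(t - 6)/4.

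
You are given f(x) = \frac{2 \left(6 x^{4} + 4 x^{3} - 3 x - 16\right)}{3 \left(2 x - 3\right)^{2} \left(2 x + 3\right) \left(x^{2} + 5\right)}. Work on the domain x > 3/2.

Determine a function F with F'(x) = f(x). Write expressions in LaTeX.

Factor the denominator (3 \left(2 x - 3\right)^{2} \left(2 x + 3\right) \left(x^{2} + 5\right)) and decompose: f = \frac{2 \left(199 x + 632\right)}{2523 \left(x^{2} + 5\right)} + \frac{43}{3132 \left(2 x + 3\right)} + \frac{60925}{90828 \left(2 x - 3\right)} + \frac{187}{522 \left(2 x - 3\right)^{2}}; each piece integrates to a log, atan, or power term.
Check: d/dx[\frac{60925 \log{\left(x - \frac{3}{2} \right)}}{181656} + \frac{43 \log{\left(x + \frac{3}{2} \right)}}{6264} + \frac{199 \log{\left(x^{2} + 5 \right)}}{2523} + \frac{1264 \sqrt{5} \operatorname{atan}{\left(\frac{\sqrt{5} x}{5} \right)}}{12615} - \frac{187}{2088 x - 3132}] = \frac{12 x^{4} + 8 x^{3} - 6 x - 32}{24 x^{5} - 36 x^{4} + 66 x^{3} - 99 x^{2} - 270 x + 405}, which equals f(x).

An antiderivative is F(x) = \frac{60925 \log{\left(x - \frac{3}{2} \right)}}{181656} + \frac{43 \log{\left(x + \frac{3}{2} \right)}}{6264} + \frac{199 \log{\left(x^{2} + 5 \right)}}{2523} + \frac{1264 \sqrt{5} \operatorname{atan}{\left(\frac{\sqrt{5} x}{5} \right)}}{12615} - \frac{187}{2088 x - 3132}.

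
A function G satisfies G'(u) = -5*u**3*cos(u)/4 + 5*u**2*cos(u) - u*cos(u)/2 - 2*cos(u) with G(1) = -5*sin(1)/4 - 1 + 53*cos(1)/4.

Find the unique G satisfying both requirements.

G(u) = -5*u**3*sin(u)/4 + 5*u**2*sin(u) - 15*u**2*cos(u)/4 + 7*u*sin(u) + 10*u*cos(u) - 12*sin(u) + 7*cos(u) - 1

The integrand splits into summands that can be handled one at a time.
A general antiderivative is -5*u**3*sin(u)/4 + 5*u**2*sin(u) - 15*u**2*cos(u)/4 + 7*u*sin(u) + 10*u*cos(u) - 12*sin(u) + 7*cos(u) + C.
The condition gives C = -5*sin(1)/4 - 1 + 53*cos(1)/4 - (-5*sin(1)/4 + 53*cos(1)/4) = -1.
So G(u) = -5*u**3*sin(u)/4 + 5*u**2*sin(u) - 15*u**2*cos(u)/4 + 7*u*sin(u) + 10*u*cos(u) - 12*sin(u) + 7*cos(u) - 1.
Check: d/du[-5*u**3*sin(u)/4 + 5*u**2*sin(u) - 15*u**2*cos(u)/4 + 7*u*sin(u) + 10*u*cos(u) - 12*sin(u) + 7*cos(u) - 1] = -5*u**3*cos(u)/4 + 5*u**2*cos(u) - u*cos(u)/2 - 2*cos(u) = G'(u).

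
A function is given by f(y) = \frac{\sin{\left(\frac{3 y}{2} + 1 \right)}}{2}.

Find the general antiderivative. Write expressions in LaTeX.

For F(y) to be correct the identity F'(y) - f(y) = 0 must hold.
Check: d/dy[- \frac{\cos{\left(\frac{3 y}{2} + 1 \right)}}{3}] = \frac{\sin{\left(\frac{3 y}{2} + 1 \right)}}{2} = f(y).

F(y) = - \frac{\cos{\left(\frac{3 y}{2} + 1 \right)}}{3} + C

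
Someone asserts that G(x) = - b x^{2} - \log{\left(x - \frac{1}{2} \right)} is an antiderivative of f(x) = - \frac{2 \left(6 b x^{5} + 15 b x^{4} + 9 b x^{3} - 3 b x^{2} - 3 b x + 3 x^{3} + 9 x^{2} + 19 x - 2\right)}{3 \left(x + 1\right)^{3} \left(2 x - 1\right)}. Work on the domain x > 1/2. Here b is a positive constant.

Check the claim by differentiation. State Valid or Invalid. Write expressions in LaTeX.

d/dx[G] = \frac{- 4 b x^{2} + 2 b x - 2}{2 x - 1}
d/dx[G] - f(x) = \frac{10}{3 x^{3} + 9 x^{2} + 9 x + 3} != 0.

Invalid: d/dx[G] - f = \frac{10}{3 x^{3} + 9 x^{2} + 9 x + 3}, which is not 0.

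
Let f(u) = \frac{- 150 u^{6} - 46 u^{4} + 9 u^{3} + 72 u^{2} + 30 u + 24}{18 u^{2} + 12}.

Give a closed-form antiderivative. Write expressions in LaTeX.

Check any antiderivative F(u) by computing F'(u) and comparing it with f(u).
Check: d/du[- \frac{5 u^{5}}{3} + u^{3} + \frac{u^{2}}{4} + 2 u + \frac{2 \log{\left(3 u^{2} + 2 \right)}}{3}] = \frac{- 150 u^{6} - 46 u^{4} + 9 u^{3} + 72 u^{2} + 30 u + 24}{18 u^{2} + 12} = f(u).

An antiderivative is F(u) = - \frac{5 u^{5}}{3} + u^{3} + \frac{u^{2}}{4} + 2 u + \frac{2 \log{\left(3 u^{2} + 2 \right)}}{3}.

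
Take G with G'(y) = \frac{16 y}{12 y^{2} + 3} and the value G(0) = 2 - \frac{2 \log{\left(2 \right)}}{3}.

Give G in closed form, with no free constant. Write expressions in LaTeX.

G(y) = \frac{2 \left(\log{\left(2 y^{2} + \frac{1}{2} \right)} + 3\right)}{3}

G'(y) matches the chain-rule pattern g'(h)*h' with inner function h(y) = 2 y^{2} + \frac{1}{2}; substituting u = h(y) collapses the integral.
A general antiderivative is \frac{2 \log{\left(2 y^{2} + \frac{1}{2} \right)}}{3} + C.
The condition gives C = 2 - \frac{2 \log{\left(2 \right)}}{3} - (- \frac{2 \log{\left(2 \right)}}{3}) = 2.
So G(y) = \frac{2 \left(\log{\left(2 y^{2} + \frac{1}{2} \right)} + 3\right)}{3}.
Check: d/dy[\frac{2 \left(\log{\left(2 y^{2} + \frac{1}{2} \right)} + 3\right)}{3}] = \frac{16 y}{12 y^{2} + 3} = G'(y).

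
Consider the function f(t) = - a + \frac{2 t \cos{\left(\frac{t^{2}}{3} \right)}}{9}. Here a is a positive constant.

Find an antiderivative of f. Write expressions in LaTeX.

Recover f(t) by differentiating a candidate F(t); any mismatch rules it out.
Check: d/dt[\frac{- 3 a t + \sin{\left(\frac{t^{2}}{3} \right)}}{3}] = - a + \frac{2 t \cos{\left(\frac{t^{2}}{3} \right)}}{9} = f(t).

An antiderivative is F(t) = \frac{- 3 a t + \sin{\left(\frac{t^{2}}{3} \right)}}{3}.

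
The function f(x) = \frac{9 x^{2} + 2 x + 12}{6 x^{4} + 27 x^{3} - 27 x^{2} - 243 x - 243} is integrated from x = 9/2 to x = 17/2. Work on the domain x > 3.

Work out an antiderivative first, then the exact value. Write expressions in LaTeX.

Antiderivative: F(x) = \frac{11 \log{\left(x - 3 \right)}}{108} - \frac{13 \log{\left(x + \frac{3}{2} \right)}}{27} + \frac{41 \log{\left(x + 3 \right)}}{108} - \frac{29}{18 x + 54}; value = - \frac{13 \log{\left(10 \right)}}{27} - \frac{41 \log{\left(\frac{15}{2} \right)}}{108} - \frac{11 \log{\left(\frac{3}{2} \right)}}{108} + \frac{232}{3105} + \frac{11 \log{\left(\frac{11}{2} \right)}}{108} + \frac{13 \log{\left(6 \right)}}{27} + \frac{41 \log{\left(\frac{23}{2} \right)}}{108}

The denominator factors as 3 \left(x - 3\right) \left(x + 3\right)^{2} \left(2 x + 3\right); partial fractions split f into directly integrable pieces: - \frac{26}{27 \left(2 x + 3\right)} + \frac{41}{108 \left(x + 3\right)} + \frac{29}{18 \left(x + 3\right)^{2}} + \frac{11}{108 \left(x - 3\right)}.
F(x) = \frac{11 \log{\left(x - 3 \right)}}{108} - \frac{13 \log{\left(x + \frac{3}{2} \right)}}{27} + \frac{41 \log{\left(x + 3 \right)}}{108} - \frac{29}{18 x + 54} is an antiderivative of f.
Check: d/dx[\frac{11 \log{\left(x - 3 \right)}}{108} - \frac{13 \log{\left(x + \frac{3}{2} \right)}}{27} + \frac{41 \log{\left(x + 3 \right)}}{108} - \frac{29}{18 x + 54}] = \frac{9 x^{2} + 2 x + 12}{6 x^{4} + 27 x^{3} - 27 x^{2} - 243 x - 243} = f(x).
F(17/2) = - \frac{13 \log{\left(10 \right)}}{27} - \frac{29}{207} + \frac{11 \log{\left(\frac{11}{2} \right)}}{108} + \frac{41 \log{\left(\frac{23}{2} \right)}}{108}; F(9/2) = - \frac{13 \log{\left(6 \right)}}{27} - \frac{29}{135} + \frac{11 \log{\left(\frac{3}{2} \right)}}{108} + \frac{41 \log{\left(\frac{15}{2} \right)}}{108}.
Integral = F(17/2) - F(9/2) = - \frac{13 \log{\left(10 \right)}}{27} - \frac{41 \log{\left(\frac{15}{2} \right)}}{108} - \frac{11 \log{\left(\frac{3}{2} \right)}}{108} + \frac{232}{3105} + \frac{11 \log{\left(\frac{11}{2} \right)}}{108} + \frac{13 \log{\left(6 \right)}}{27} + \frac{41 \log{\left(\frac{23}{2} \right)}}{108}.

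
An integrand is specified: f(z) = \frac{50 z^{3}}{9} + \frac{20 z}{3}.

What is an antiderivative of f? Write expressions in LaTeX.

An antiderivative is F(z) = \frac{\left(5 z^{2} + 6\right)^{2}}{18}.

The substitution u = - \frac{5 z^{2}}{3} - 2 works: f is exactly (dF/du)*(du/dz) for that inner function.
Check: d/dz[\frac{\left(5 z^{2} + 6\right)^{2}}{18}] = \frac{50 z^{3}}{9} + \frac{20 z}{3} = f(z).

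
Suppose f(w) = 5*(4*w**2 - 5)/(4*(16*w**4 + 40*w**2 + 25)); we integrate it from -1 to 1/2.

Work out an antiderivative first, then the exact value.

Recognize the product-rule pattern: f = u'v + uv' with u = -5*w/4, v = 1/(4*w**2 + 5), so integration by parts undoes it.
F(w) = -5*w/(4*(4*w**2 + 5)) is an antiderivative of f.
Check: d/dw[-5*w/(4*(4*w**2 + 5))] = (20*w**2 - 25)/(64*w**4 + 160*w**2 + 100), which equals f(w).
F(1/2) = -5/48; F(-1) = 5/36.
Integral = F(1/2) - F(-1) = -35/144.

Antiderivative: F(w) = -5*w/(4*(4*w**2 + 5)); value = -35/144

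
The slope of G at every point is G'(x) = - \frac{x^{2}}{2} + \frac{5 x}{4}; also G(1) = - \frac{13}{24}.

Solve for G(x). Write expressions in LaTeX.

G(x) = - \frac{4 x^{3} - 15 x^{2} + 24}{24}

The integrand splits into summands that can be handled one at a time.
A general antiderivative is - \frac{x^{3}}{6} + \frac{5 x^{2}}{8} + C.
The condition gives C = - \frac{13}{24} - (\frac{11}{24}) = -1.
So G(x) = - \frac{4 x^{3} - 15 x^{2} + 24}{24}.
Check: d/dx[- \frac{4 x^{3} - 15 x^{2} + 24}{24}] = - \frac{x^{2}}{2} + \frac{5 x}{4} = G'(x).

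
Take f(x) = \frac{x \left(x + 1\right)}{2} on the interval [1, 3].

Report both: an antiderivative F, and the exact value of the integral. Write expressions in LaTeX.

Antiderivative: F(x) = \frac{x^{3}}{6} + \frac{x^{2}}{4}; value = \frac{19}{3}

A candidate is checked by its d/dx: the result must match f(x).
F(x) = \frac{x^{3}}{6} + \frac{x^{2}}{4} is an antiderivative of f.
Check: d/dx[\frac{x^{3}}{6} + \frac{x^{2}}{4}] = \frac{x^{2}}{2} + \frac{x}{2}, which equals f(x).
F(3) = \frac{27}{4}; F(1) = \frac{5}{12}.
Integral = F(3) - F(1) = \frac{19}{3}.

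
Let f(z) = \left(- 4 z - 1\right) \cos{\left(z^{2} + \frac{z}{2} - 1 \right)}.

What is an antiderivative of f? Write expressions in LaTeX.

The substitution u = z^{2} + \frac{z}{2} - 1 works: f is exactly (dF/du)*(du/dz) for that inner function.
Check: d/dz[- 2 \sin{\left(z^{2} + \frac{z}{2} - 1 \right)}] = - 4 z \cos{\left(z^{2} + \frac{z}{2} - 1 \right)} - \cos{\left(z^{2} + \frac{z}{2} - 1 \right)}, which equals f(z).

An antiderivative is F(z) = - 2 \sin{\left(z^{2} + \frac{z}{2} - 1 \right)}.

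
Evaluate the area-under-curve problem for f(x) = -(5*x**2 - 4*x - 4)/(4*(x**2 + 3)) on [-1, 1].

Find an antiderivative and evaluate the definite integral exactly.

Differentiate the proposed F(x) back; it has to land on f(x) exactly.
F(x) = -5*x/4 + log(x**2 + 3)/2 + 19*sqrt(3)*atan(sqrt(3)*x/3)/12 is an antiderivative of f.
Check: d/dx[-5*x/4 + log(x**2 + 3)/2 + 19*sqrt(3)*atan(sqrt(3)*x/3)/12] = (-5*x**2 + 4*x + 4)/(4*x**2 + 12), which equals f(x).
F(1) = -5/4 + log(4)/2 + 19*sqrt(3)*pi/72; F(-1) = -19*sqrt(3)*pi/72 + log(4)/2 + 5/4.
Integral = F(1) - F(-1) = -5/2 + 19*sqrt(3)*pi/36.

Antiderivative: F(x) = -5*x/4 + log(x**2 + 3)/2 + 19*sqrt(3)*atan(sqrt(3)*x/3)/12; value = -5/2 + 19*sqrt(3)*pi/36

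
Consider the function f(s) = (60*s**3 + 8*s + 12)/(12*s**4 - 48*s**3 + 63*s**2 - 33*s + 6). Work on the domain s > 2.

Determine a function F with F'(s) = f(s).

The denominator factors as 3*(s - 2)*(s - 1)*(2*s - 1)**2; partial fractions split f into directly integrable pieces: 694/(27*(2*s - 1)) + 94/(9*(2*s - 1)**2) - 80/(3*(s - 1)) + 508/(27*(s - 2)).
Check: d/ds[508*log(s - 2)/27 - 80*log(s - 1)/3 + 347*log(s - 1/2)/27 - 47/(18*s - 9)] = (60*s**3 + 8*s + 12)/(12*s**4 - 48*s**3 + 63*s**2 - 33*s + 6) = f(s).

An antiderivative is F(s) = 508*log(s - 2)/27 - 80*log(s - 1)/3 + 347*log(s - 1/2)/27 - 47/(18*s - 9).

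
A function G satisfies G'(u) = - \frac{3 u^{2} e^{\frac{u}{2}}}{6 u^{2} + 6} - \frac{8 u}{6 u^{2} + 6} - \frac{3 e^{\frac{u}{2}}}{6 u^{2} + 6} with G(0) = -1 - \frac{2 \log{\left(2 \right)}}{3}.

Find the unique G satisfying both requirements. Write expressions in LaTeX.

G(u) = - \frac{3 e^{\frac{u}{2}} + 2 \log{\left(2 u^{2} + 2 \right)}}{3}

Integrate term by term and add the pieces.
A general antiderivative is - e^{\frac{u}{2}} - \frac{2 \log{\left(2 u^{2} + 2 \right)}}{3} + C.
The condition gives C = -1 - \frac{2 \log{\left(2 \right)}}{3} - (-1 - \frac{2 \log{\left(2 \right)}}{3}) = 0.
So G(u) = - \frac{3 e^{\frac{u}{2}} + 2 \log{\left(2 u^{2} + 2 \right)}}{3}.
Check: d/du[- \frac{3 e^{\frac{u}{2}} + 2 \log{\left(2 u^{2} + 2 \right)}}{3}] = \frac{- 3 u^{2} e^{\frac{u}{2}} - 8 u - 3 e^{\frac{u}{2}}}{6 u^{2} + 6}, which equals G'(u).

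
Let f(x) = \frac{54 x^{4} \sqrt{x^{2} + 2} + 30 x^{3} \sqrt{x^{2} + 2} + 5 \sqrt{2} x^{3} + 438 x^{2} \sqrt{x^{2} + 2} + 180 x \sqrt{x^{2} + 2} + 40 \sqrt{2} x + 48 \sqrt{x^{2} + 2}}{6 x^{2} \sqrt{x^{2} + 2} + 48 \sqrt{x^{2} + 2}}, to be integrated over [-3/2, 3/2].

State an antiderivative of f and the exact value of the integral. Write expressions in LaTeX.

Antiderivative: F(x) = 3 x^{3} + \frac{5 x^{2}}{2} + x + \frac{5 \sqrt{\frac{x^{2}}{2} + 1}}{3} - 5 \log{\left(\frac{x^{2}}{2} + 4 \right)}; value = \frac{93}{4}

Any candidate F(x) must reproduce f(x) exactly when differentiated.
F(x) = 3 x^{3} + \frac{5 x^{2}}{2} + x + \frac{5 \sqrt{\frac{x^{2}}{2} + 1}}{3} - 5 \log{\left(\frac{x^{2}}{2} + 4 \right)} is an antiderivative of f.
Check: d/dx[3 x^{3} + \frac{5 x^{2}}{2} + x + \frac{5 \sqrt{\frac{x^{2}}{2} + 1}}{3} - 5 \log{\left(\frac{x^{2}}{2} + 4 \right)}] = \frac{54 x^{4} \sqrt{x^{2} + 2} + 30 x^{3} \sqrt{x^{2} + 2} + 5 \sqrt{2} x^{3} + 438 x^{2} \sqrt{x^{2} + 2} + 180 x \sqrt{x^{2} + 2} + 40 \sqrt{2} x + 48 \sqrt{x^{2} + 2}}{6 x^{2} \sqrt{x^{2} + 2} + 48 \sqrt{x^{2} + 2}} = f(x).
F(3/2) = - 5 \log{\left(\frac{41}{8} \right)} + \frac{5 \sqrt{34}}{12} + \frac{69}{4}; F(-3/2) = - 5 \log{\left(\frac{41}{8} \right)} - 6 + \frac{5 \sqrt{34}}{12}.
Integral = F(3/2) - F(-3/2) = \frac{93}{4}.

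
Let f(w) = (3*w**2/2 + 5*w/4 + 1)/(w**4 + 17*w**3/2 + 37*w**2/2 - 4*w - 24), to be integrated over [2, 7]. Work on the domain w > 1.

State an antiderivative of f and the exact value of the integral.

Factor the denominator (2*(w - 1)*(w + 4)**2*(2*w + 3)) and decompose: f = -8/(25*(2*w + 3)) + 1/(10*(w + 4)) + 8/(5*(w + 4)**2) + 3/(50*(w - 1)); each piece integrates to a log, atan, or power term.
F(w) = (3*w*log(w - 1) - 8*w*log(w + 3/2) + 5*w*log(w + 4) + 12*log(w - 1) - 32*log(w + 3/2) + 20*log(w + 4) - 80)/(50*w + 200) is an antiderivative of f.
Check: d/dw[(3*w*log(w - 1) - 8*w*log(w + 3/2) + 5*w*log(w + 4) + 12*log(w - 1) - 32*log(w + 3/2) + 20*log(w + 4) - 80)/(50*w + 200)] = (6*w**2 + 5*w + 4)/(4*w**4 + 34*w**3 + 74*w**2 - 16*w - 96), which equals f(w).
F(7) = -4*log(17/2)/25 - 8/55 + 3*log(6)/50 + log(11)/10; F(2) = -4/15 - 4*log(7/2)/25 + log(6)/10.
Integral = F(7) - F(2) = -4*log(17/2)/25 - log(6)/25 + 4/33 + 4*log(7/2)/25 + log(11)/10.

Antiderivative: F(w) = (3*w*log(w - 1) - 8*w*log(w + 3/2) + 5*w*log(w + 4) + 12*log(w - 1) - 32*log(w + 3/2) + 20*log(w + 4) - 80)/(50*w + 200); value = -4*log(17/2)/25 - log(6)/25 + 4/33 + 4*log(7/2)/25 + log(11)/10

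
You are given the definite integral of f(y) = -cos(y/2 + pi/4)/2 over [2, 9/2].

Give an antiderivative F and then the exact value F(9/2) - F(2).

Antiderivative: F(y) = -sin(y/2 + pi/4); value = -sin(pi/4 + 9/4) + sin(pi/4 + 1)

A candidate is checked by its d/dy: the result must match f(y).
F(y) = -sin(y/2 + pi/4) is an antiderivative of f.
Check: d/dy[-sin(y/2 + pi/4)] = -cos(y/2 + pi/4)/2 = f(y).
F(9/2) = -sin(pi/4 + 9/4); F(2) = -sin(pi/4 + 1).
Integral = F(9/2) - F(2) = -sin(pi/4 + 9/4) + sin(pi/4 + 1).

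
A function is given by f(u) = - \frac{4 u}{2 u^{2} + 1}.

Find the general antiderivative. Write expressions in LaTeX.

F(u) = - \log{\left(2 u^{2} + 1 \right)} + C

f matches the chain-rule pattern g'(h)*h' with inner function h(u) = 2 u^{2} + 1; substituting w = h(u) collapses the integral.
Check: d/du[- \log{\left(2 u^{2} + 1 \right)}] = - \frac{4 u}{2 u^{2} + 1} = f(u).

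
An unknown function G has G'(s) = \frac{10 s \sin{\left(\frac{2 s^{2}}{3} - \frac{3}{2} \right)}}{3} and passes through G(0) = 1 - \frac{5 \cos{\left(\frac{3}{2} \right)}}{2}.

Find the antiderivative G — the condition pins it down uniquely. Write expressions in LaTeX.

The substitution u = \frac{2 s^{2}}{3} - \frac{3}{2} works: G'(s) is exactly (dG/du)*(du/ds) for that inner function.
A general antiderivative is - \frac{5 \cos{\left(\frac{2 s^{2}}{3} - \frac{3}{2} \right)}}{2} + C.
The condition gives C = 1 - \frac{5 \cos{\left(\frac{3}{2} \right)}}{2} - (- \frac{5 \cos{\left(\frac{3}{2} \right)}}{2}) = 1.
So G(s) = 1 - \frac{5 \cos{\left(\frac{2 s^{2}}{3} - \frac{3}{2} \right)}}{2}.
Check: d/ds[1 - \frac{5 \cos{\left(\frac{2 s^{2}}{3} - \frac{3}{2} \right)}}{2}] = \frac{10 s \sin{\left(\frac{2 s^{2}}{3} - \frac{3}{2} \right)}}{3} = G'(s).

G(s) = 1 - \frac{5 \cos{\left(\frac{2 s^{2}}{3} - \frac{3}{2} \right)}}{2}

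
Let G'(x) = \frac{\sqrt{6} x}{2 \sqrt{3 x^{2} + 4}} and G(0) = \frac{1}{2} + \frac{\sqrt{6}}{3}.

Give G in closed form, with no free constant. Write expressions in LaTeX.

G'(x) matches the chain-rule pattern g'(h)*h' with inner function h(x) = \frac{x^{2}}{2} + \frac{2}{3}; substituting u = h(x) collapses the integral.
A general antiderivative is \sqrt{\frac{x^{2}}{2} + \frac{2}{3}} + C.
The condition gives C = \frac{1}{2} + \frac{\sqrt{6}}{3} - (\frac{\sqrt{6}}{3}) = \frac{1}{2}.
So G(x) = \frac{\sqrt{6} \sqrt{3 x^{2} + 4} + 3}{6}.
Check: d/dx[\frac{\sqrt{6} \sqrt{3 x^{2} + 4} + 3}{6}] = \frac{\sqrt{6} x}{2 \sqrt{3 x^{2} + 4}} = G'(x).

G(x) = \frac{\sqrt{6} \sqrt{3 x^{2} + 4} + 3}{6}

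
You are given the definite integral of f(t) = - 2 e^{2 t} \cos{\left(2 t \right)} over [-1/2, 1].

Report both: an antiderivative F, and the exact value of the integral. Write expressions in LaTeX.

Antiderivative: F(t) = - \frac{e^{2 t} \sin{\left(2 t \right)}}{2} - \frac{e^{2 t} \cos{\left(2 t \right)}}{2}; value = - \frac{e^{2} \sin{\left(2 \right)}}{2} - \frac{\sin{\left(1 \right)}}{2 e} + \frac{\cos{\left(1 \right)}}{2 e} - \frac{e^{2} \cos{\left(2 \right)}}{2}

A first test for any F(t): its t-derivative must equal f(t) identically.
F(t) = - \frac{e^{2 t} \sin{\left(2 t \right)}}{2} - \frac{e^{2 t} \cos{\left(2 t \right)}}{2} is an antiderivative of f.
Check: d/dt[- \frac{e^{2 t} \sin{\left(2 t \right)}}{2} - \frac{e^{2 t} \cos{\left(2 t \right)}}{2}] = - 2 e^{2 t} \cos{\left(2 t \right)} = f(t).
F(1) = - \frac{e^{2} \sin{\left(2 \right)}}{2} - \frac{e^{2} \cos{\left(2 \right)}}{2}; F(-1/2) = - \frac{\cos{\left(1 \right)}}{2 e} + \frac{\sin{\left(1 \right)}}{2 e}.
Integral = F(1) - F(-1/2) = - \frac{e^{2} \sin{\left(2 \right)}}{2} - \frac{\sin{\left(1 \right)}}{2 e} + \frac{\cos{\left(1 \right)}}{2 e} - \frac{e^{2} \cos{\left(2 \right)}}{2}.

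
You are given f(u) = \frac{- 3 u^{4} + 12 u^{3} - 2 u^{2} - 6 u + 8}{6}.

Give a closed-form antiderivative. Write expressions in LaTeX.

An antiderivative is F(u) = - \frac{u^{5}}{10} + \frac{u^{4}}{2} - \frac{u^{3}}{9} - \frac{u^{2}}{2} + \frac{4 u}{3}.

For F(u) to be correct the identity F'(u) - f(u) = 0 must hold.
Check: d/du[- \frac{u^{5}}{10} + \frac{u^{4}}{2} - \frac{u^{3}}{9} - \frac{u^{2}}{2} + \frac{4 u}{3}] = - \frac{u^{4}}{2} + 2 u^{3} - \frac{u^{2}}{3} - u + \frac{4}{3}, which equals f(u).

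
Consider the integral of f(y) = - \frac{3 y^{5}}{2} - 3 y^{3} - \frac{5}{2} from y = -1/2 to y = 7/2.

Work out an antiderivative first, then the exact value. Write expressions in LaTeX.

Antiderivative: F(y) = \frac{y \left(- y^{5} - 3 y^{3} - 10\right)}{4}; value = - \frac{9313}{16}

Integrate term by term and add the pieces.
F(y) = \frac{y \left(- y^{5} - 3 y^{3} - 10\right)}{4} is an antiderivative of f.
Check: d/dy[\frac{y \left(- y^{5} - 3 y^{3} - 10\right)}{4}] = - \frac{3 y^{5}}{2} - 3 y^{3} - \frac{5}{2} = f(y).
F(7/2) = - \frac{148701}{256}; F(-1/2) = \frac{307}{256}.
Integral = F(7/2) - F(-1/2) = - \frac{9313}{16}.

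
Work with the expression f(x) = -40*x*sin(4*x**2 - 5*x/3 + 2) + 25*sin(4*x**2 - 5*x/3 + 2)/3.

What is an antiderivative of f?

The substitution u = 4*x**2 - 5*x/3 + 2 works: f is exactly (dF/du)*(du/dx) for that inner function.
Check: d/dx[5*cos(4*x**2 - 5*x/3 + 2)] = -40*x*sin(4*x**2 - 5*x/3 + 2) + 25*sin(4*x**2 - 5*x/3 + 2)/3 = f(x).

An antiderivative is F(x) = 5*cos(4*x**2 - 5*x/3 + 2).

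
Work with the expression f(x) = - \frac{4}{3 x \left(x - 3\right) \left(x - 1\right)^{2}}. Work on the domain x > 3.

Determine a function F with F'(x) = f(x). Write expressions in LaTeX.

Factor the denominator (3 x \left(x - 3\right) \left(x - 1\right)^{2}) and decompose: f = - \frac{1}{3 \left(x - 1\right)} + \frac{2}{3 \left(x - 1\right)^{2}} - \frac{1}{9 \left(x - 3\right)} + \frac{4}{9 x}; each piece integrates to a log, atan, or power term.
Check: d/dx[\frac{4 x \log{\left(x \right)} - x \log{\left(x - 3 \right)} - 3 x \log{\left(x - 1 \right)} - 4 \log{\left(x \right)} + \log{\left(x - 3 \right)} + 3 \log{\left(x - 1 \right)} - 6}{9 x - 9}] = - \frac{4}{3 x^{4} - 15 x^{3} + 21 x^{2} - 9 x}, which equals f(x).

An antiderivative is F(x) = \frac{4 x \log{\left(x \right)} - x \log{\left(x - 3 \right)} - 3 x \log{\left(x - 1 \right)} - 4 \log{\left(x \right)} + \log{\left(x - 3 \right)} + 3 \log{\left(x - 1 \right)} - 6}{9 x - 9}.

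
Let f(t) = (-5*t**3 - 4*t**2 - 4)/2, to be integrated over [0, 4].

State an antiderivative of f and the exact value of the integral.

Antiderivative: F(t) = -5*t**4/8 - 2*t**3/3 - 2*t; value = -632/3

Any candidate F(t) must reproduce f(t) exactly when differentiated.
F(t) = -5*t**4/8 - 2*t**3/3 - 2*t is an antiderivative of f.
Check: d/dt[-5*t**4/8 - 2*t**3/3 - 2*t] = -5*t**3/2 - 2*t**2 - 2, which equals f(t).
F(4) = -632/3; F(0) = 0.
Integral = F(4) - F(0) = -632/3.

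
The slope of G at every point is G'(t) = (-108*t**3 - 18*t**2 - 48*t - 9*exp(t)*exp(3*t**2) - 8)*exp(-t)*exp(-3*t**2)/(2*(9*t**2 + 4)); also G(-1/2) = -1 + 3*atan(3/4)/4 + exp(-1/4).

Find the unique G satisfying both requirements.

Any candidate G(t) must reproduce the stated G'(t) exactly.
A general antiderivative is exp(-3*t**2 - t) - 3*atan(3*t/2)/4 + C.
The condition gives C = -1 + 3*atan(3/4)/4 + exp(-1/4) - (3*atan(3/4)/4 + exp(-1/4)) = -1.
So G(t) = (4*exp(-3*t**2 - t) - 3*atan(3*t/2) - 4)/4.
Check: d/dt[(4*exp(-3*t**2 - t) - 3*atan(3*t/2) - 4)/4] = (-108*t**3 - 18*t**2 - 48*t - 9*exp(t)*exp(3*t**2) - 8)/(18*t**2*exp(t)*exp(3*t**2) + 8*exp(t)*exp(3*t**2)), which equals G'(t).

G(t) = (4*exp(-3*t**2 - t) - 3*atan(3*t/2) - 4)/4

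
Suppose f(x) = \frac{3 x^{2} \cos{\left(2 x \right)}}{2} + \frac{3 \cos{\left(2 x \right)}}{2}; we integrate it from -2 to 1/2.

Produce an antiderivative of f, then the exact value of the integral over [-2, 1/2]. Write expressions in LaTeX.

Antiderivative: F(x) = \frac{3 x^{2} \sin{\left(2 x \right)}}{4} + \frac{3 x \cos{\left(2 x \right)}}{4} + \frac{3 \sin{\left(2 x \right)}}{8}; value = \frac{27 \sin{\left(4 \right)}}{8} + \frac{3 \cos{\left(4 \right)}}{2} + \frac{3 \cos{\left(1 \right)}}{8} + \frac{9 \sin{\left(1 \right)}}{16}

The integrand splits into summands that can be handled one at a time.
F(x) = \frac{3 x^{2} \sin{\left(2 x \right)}}{4} + \frac{3 x \cos{\left(2 x \right)}}{4} + \frac{3 \sin{\left(2 x \right)}}{8} is an antiderivative of f.
Check: d/dx[\frac{3 x^{2} \sin{\left(2 x \right)}}{4} + \frac{3 x \cos{\left(2 x \right)}}{4} + \frac{3 \sin{\left(2 x \right)}}{8}] = \frac{3 x^{2} \cos{\left(2 x \right)}}{2} + \frac{3 \cos{\left(2 x \right)}}{2} = f(x).
F(1/2) = \frac{3 \cos{\left(1 \right)}}{8} + \frac{9 \sin{\left(1 \right)}}{16}; F(-2) = - \frac{3 \cos{\left(4 \right)}}{2} - \frac{27 \sin{\left(4 \right)}}{8}.
Integral = F(1/2) - F(-2) = \frac{27 \sin{\left(4 \right)}}{8} + \frac{3 \cos{\left(4 \right)}}{2} + \frac{3 \cos{\left(1 \right)}}{8} + \frac{9 \sin{\left(1 \right)}}{16}.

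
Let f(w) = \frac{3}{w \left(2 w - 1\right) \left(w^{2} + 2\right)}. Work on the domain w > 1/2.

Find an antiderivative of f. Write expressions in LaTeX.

An antiderivative is F(w) = - \frac{18 \log{\left(w \right)} - 16 \log{\left(w - \frac{1}{2} \right)} - \log{\left(w^{2} + 2 \right)} + 4 \sqrt{2} \operatorname{atan}{\left(\frac{\sqrt{2} w}{2} \right)}}{12}.

Factor the denominator (w \left(2 w - 1\right) \left(w^{2} + 2\right)) and decompose: f = \frac{w - 4}{6 \left(w^{2} + 2\right)} + \frac{8}{3 \left(2 w - 1\right)} - \frac{3}{2 w}; each piece integrates to a log, atan, or power term.
Check: d/dw[- \frac{18 \log{\left(w \right)} - 16 \log{\left(w - \frac{1}{2} \right)} - \log{\left(w^{2} + 2 \right)} + 4 \sqrt{2} \operatorname{atan}{\left(\frac{\sqrt{2} w}{2} \right)}}{12}] = \frac{3}{2 w^{4} - w^{3} + 4 w^{2} - 2 w}, which equals f(w).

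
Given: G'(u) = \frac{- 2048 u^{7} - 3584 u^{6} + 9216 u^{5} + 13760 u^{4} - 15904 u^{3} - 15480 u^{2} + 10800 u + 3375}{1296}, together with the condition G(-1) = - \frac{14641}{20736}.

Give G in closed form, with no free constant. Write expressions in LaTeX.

G(u) = - \frac{16 u^{8}}{81} - \frac{32 u^{7}}{81} + \frac{32 u^{6}}{27} + \frac{172 u^{5}}{81} - \frac{497 u^{4}}{162} - \frac{215 u^{3}}{54} + \frac{25 u^{2}}{6} + \frac{125 u}{48} - \frac{625}{256}

The substitution w = \frac{2 u^{2}}{3} + \frac{u}{3} - \frac{5}{4} works: G'(u) is exactly (dG/dw)*(dw/du) for that inner function.
A general antiderivative is - \left(\frac{2 u^{2}}{3} + \frac{u}{3} - \frac{5}{4}\right)^{4} + C.
The condition gives C = - \frac{14641}{20736} - (- \frac{14641}{20736}) = 0.
So G(u) = - \frac{16 u^{8}}{81} - \frac{32 u^{7}}{81} + \frac{32 u^{6}}{27} + \frac{172 u^{5}}{81} - \frac{497 u^{4}}{162} - \frac{215 u^{3}}{54} + \frac{25 u^{2}}{6} + \frac{125 u}{48} - \frac{625}{256}.
Check: d/du[- \frac{16 u^{8}}{81} - \frac{32 u^{7}}{81} + \frac{32 u^{6}}{27} + \frac{172 u^{5}}{81} - \frac{497 u^{4}}{162} - \frac{215 u^{3}}{54} + \frac{25 u^{2}}{6} + \frac{125 u}{48} - \frac{625}{256}] = - \frac{128 u^{7}}{81} - \frac{224 u^{6}}{81} + \frac{64 u^{5}}{9} + \frac{860 u^{4}}{81} - \frac{994 u^{3}}{81} - \frac{215 u^{2}}{18} + \frac{25 u}{3} + \frac{125}{48}, which equals G'(u).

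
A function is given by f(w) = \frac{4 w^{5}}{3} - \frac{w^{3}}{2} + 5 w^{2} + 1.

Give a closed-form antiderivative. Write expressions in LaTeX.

An antiderivative is F(w) = \frac{w \left(16 w^{5} - 9 w^{3} + 120 w^{2} + 72\right)}{72}.

The integrand splits into summands that can be handled one at a time.
Check: d/dw[\frac{w \left(16 w^{5} - 9 w^{3} + 120 w^{2} + 72\right)}{72}] = \frac{4 w^{5}}{3} - \frac{w^{3}}{2} + 5 w^{2} + 1 = f(w).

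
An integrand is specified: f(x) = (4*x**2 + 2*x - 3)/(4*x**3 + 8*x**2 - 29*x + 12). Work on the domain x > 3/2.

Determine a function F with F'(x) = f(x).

An antiderivative is F(x) = 9*log(x - 3/2)/22 + log(x - 1/2)/18 + 53*log(x + 4)/99.

The denominator factors as (x + 4)*(2*x - 3)*(2*x - 1); partial fractions split f into directly integrable pieces: 1/(9*(2*x - 1)) + 9/(11*(2*x - 3)) + 53/(99*(x + 4)).
Check: d/dx[9*log(x - 3/2)/22 + log(x - 1/2)/18 + 53*log(x + 4)/99] = (4*x**2 + 2*x - 3)/(4*x**3 + 8*x**2 - 29*x + 12) = f(x).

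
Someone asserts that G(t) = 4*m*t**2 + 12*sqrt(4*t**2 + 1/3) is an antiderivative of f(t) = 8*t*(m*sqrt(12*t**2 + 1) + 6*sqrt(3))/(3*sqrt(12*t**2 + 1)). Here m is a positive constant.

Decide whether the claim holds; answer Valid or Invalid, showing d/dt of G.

Invalid: d/dt[G] - f = (16*m*t*sqrt(12*t**2 + 1) + 96*sqrt(3)*t)/(3*sqrt(12*t**2 + 1)), which is not 0.

d/dt[G] = (8*m*t*sqrt(12*t**2 + 1) + 48*sqrt(3)*t)/sqrt(12*t**2 + 1)
d/dt[G] - f(t) = (16*m*t*sqrt(12*t**2 + 1) + 96*sqrt(3)*t)/(3*sqrt(12*t**2 + 1)) != 0.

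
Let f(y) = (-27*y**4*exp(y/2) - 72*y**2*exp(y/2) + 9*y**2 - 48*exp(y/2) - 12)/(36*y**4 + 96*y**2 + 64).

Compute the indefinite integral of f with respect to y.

Any candidate F(y) must reproduce f(y) exactly when differentiated.
Check: d/dy[-3*(6*y**2*exp(y/2) + y + 8*exp(y/2))/(4*(3*y**2 + 4))] = (-27*y**4*exp(y/2) - 72*y**2*exp(y/2) + 9*y**2 - 48*exp(y/2) - 12)/(36*y**4 + 96*y**2 + 64) = f(y).

F(y) = -3*(6*y**2*exp(y/2) + y + 8*exp(y/2))/(4*(3*y**2 + 4)) + C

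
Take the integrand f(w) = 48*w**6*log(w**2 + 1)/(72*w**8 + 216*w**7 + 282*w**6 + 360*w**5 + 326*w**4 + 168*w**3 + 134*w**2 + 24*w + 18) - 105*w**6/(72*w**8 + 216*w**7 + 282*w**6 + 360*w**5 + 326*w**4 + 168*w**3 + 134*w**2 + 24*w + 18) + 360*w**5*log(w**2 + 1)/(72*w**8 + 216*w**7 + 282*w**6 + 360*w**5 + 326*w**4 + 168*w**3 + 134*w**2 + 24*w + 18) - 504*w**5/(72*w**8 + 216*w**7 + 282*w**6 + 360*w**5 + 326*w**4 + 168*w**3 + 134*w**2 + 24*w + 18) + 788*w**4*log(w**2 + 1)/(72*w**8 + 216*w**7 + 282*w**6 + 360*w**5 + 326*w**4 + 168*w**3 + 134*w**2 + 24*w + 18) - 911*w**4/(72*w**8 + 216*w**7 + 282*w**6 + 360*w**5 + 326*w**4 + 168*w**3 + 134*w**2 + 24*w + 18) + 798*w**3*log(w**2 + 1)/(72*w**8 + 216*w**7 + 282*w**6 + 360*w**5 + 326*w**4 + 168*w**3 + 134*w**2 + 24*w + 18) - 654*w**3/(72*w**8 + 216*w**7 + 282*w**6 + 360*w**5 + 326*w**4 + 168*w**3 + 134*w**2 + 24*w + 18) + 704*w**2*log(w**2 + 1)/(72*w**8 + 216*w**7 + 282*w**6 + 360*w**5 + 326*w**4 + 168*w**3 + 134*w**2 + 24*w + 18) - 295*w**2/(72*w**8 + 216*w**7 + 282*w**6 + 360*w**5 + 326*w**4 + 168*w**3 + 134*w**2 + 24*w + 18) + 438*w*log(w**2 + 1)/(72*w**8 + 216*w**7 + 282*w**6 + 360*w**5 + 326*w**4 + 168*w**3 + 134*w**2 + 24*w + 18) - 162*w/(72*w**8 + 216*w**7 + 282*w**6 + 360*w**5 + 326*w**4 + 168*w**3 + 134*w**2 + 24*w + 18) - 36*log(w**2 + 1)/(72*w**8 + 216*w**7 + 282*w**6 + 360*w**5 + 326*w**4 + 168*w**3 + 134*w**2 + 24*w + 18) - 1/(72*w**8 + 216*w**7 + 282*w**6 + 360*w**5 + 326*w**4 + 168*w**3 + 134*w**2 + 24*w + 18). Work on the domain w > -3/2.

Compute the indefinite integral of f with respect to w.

F(w) = (3*w**2 - 2*(2*w + 3)*(4*w + 9)*log(w**2 + 1) + 1)/(4*(2*w + 3)*(3*w**2 + 1)) + C

Integrate term by term and add the pieces.
Check: d/dw[(3*w**2 - 2*(2*w + 3)*(4*w + 9)*log(w**2 + 1) + 1)/(4*(2*w + 3)*(3*w**2 + 1))] = (48*w**6*log(w**2 + 1) - 105*w**6 + 360*w**5*log(w**2 + 1) - 504*w**5 + 788*w**4*log(w**2 + 1) - 911*w**4 + 798*w**3*log(w**2 + 1) - 654*w**3 + 704*w**2*log(w**2 + 1) - 295*w**2 + 438*w*log(w**2 + 1) - 162*w - 36*log(w**2 + 1) - 1)/(72*w**8 + 216*w**7 + 282*w**6 + 360*w**5 + 326*w**4 + 168*w**3 + 134*w**2 + 24*w + 18), which equals f(w).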